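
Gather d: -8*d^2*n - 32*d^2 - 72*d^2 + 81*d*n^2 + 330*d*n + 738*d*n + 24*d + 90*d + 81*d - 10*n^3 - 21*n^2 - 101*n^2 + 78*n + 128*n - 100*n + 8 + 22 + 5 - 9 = d^2*(-8*n - 104) + d*(81*n^2 + 1068*n + 195) - 10*n^3 - 122*n^2 + 106*n + 26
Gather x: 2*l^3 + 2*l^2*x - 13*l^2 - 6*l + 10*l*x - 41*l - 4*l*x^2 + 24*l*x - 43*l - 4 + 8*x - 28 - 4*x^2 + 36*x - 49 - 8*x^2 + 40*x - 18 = 2*l^3 - 13*l^2 - 90*l + x^2*(-4*l - 12) + x*(2*l^2 + 34*l + 84) - 99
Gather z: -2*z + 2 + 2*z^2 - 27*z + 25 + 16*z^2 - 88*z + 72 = 18*z^2 - 117*z + 99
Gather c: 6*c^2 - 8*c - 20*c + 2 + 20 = 6*c^2 - 28*c + 22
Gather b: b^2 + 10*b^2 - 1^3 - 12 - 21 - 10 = 11*b^2 - 44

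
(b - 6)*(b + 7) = b^2 + b - 42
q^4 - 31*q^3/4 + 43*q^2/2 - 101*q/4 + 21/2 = (q - 3)*(q - 2)*(q - 7/4)*(q - 1)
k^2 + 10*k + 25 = (k + 5)^2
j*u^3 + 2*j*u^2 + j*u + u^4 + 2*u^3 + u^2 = u*(j + u)*(u + 1)^2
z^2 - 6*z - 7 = (z - 7)*(z + 1)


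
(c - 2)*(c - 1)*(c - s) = c^3 - c^2*s - 3*c^2 + 3*c*s + 2*c - 2*s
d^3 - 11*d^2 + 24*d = d*(d - 8)*(d - 3)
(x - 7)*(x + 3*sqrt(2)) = x^2 - 7*x + 3*sqrt(2)*x - 21*sqrt(2)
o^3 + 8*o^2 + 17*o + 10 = (o + 1)*(o + 2)*(o + 5)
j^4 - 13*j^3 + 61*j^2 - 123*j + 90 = (j - 5)*(j - 3)^2*(j - 2)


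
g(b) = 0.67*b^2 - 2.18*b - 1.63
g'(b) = 1.34*b - 2.18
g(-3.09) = 11.50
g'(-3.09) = -6.32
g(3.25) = -1.64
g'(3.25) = 2.18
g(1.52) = -3.40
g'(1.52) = -0.14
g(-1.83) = 4.60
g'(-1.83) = -4.63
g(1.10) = -3.22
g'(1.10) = -0.71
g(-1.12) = 1.65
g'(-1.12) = -3.68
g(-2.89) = 10.27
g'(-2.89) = -6.05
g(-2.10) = 5.90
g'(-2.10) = -4.99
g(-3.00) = 10.94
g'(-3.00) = -6.20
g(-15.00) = 181.82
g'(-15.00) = -22.28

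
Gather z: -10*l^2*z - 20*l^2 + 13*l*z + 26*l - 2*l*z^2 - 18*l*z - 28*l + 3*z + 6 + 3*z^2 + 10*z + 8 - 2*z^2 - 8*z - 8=-20*l^2 - 2*l + z^2*(1 - 2*l) + z*(-10*l^2 - 5*l + 5) + 6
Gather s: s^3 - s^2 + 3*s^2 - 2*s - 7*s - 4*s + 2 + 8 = s^3 + 2*s^2 - 13*s + 10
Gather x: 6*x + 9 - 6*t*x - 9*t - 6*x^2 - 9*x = -9*t - 6*x^2 + x*(-6*t - 3) + 9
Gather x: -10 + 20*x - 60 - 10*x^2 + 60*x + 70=-10*x^2 + 80*x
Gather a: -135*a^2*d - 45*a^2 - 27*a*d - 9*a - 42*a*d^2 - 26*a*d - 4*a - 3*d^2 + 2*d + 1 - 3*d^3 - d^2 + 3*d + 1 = a^2*(-135*d - 45) + a*(-42*d^2 - 53*d - 13) - 3*d^3 - 4*d^2 + 5*d + 2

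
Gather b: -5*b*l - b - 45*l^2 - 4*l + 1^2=b*(-5*l - 1) - 45*l^2 - 4*l + 1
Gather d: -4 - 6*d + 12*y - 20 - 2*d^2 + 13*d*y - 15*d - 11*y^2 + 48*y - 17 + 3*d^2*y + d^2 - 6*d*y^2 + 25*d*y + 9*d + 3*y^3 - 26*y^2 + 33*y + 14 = d^2*(3*y - 1) + d*(-6*y^2 + 38*y - 12) + 3*y^3 - 37*y^2 + 93*y - 27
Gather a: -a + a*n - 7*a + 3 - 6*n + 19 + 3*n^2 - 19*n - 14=a*(n - 8) + 3*n^2 - 25*n + 8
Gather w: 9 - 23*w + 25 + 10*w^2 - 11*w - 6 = 10*w^2 - 34*w + 28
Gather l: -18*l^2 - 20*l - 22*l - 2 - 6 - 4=-18*l^2 - 42*l - 12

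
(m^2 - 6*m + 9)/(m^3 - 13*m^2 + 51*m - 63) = 1/(m - 7)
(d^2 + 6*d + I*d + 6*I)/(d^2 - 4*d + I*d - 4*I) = (d + 6)/(d - 4)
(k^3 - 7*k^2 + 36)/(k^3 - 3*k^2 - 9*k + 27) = (k^2 - 4*k - 12)/(k^2 - 9)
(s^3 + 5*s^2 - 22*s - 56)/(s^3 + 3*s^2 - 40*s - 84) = (s - 4)/(s - 6)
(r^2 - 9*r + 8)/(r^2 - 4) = (r^2 - 9*r + 8)/(r^2 - 4)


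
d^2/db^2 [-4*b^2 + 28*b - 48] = -8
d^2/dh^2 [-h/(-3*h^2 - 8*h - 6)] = 2*(4*h*(3*h + 4)^2 - (9*h + 8)*(3*h^2 + 8*h + 6))/(3*h^2 + 8*h + 6)^3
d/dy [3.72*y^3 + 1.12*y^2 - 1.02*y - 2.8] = 11.16*y^2 + 2.24*y - 1.02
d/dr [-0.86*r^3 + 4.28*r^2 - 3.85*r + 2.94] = -2.58*r^2 + 8.56*r - 3.85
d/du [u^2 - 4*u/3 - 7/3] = 2*u - 4/3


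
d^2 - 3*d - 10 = (d - 5)*(d + 2)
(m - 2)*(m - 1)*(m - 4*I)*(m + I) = m^4 - 3*m^3 - 3*I*m^3 + 6*m^2 + 9*I*m^2 - 12*m - 6*I*m + 8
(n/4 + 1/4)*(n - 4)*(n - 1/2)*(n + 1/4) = n^4/4 - 13*n^3/16 - 27*n^2/32 + 11*n/32 + 1/8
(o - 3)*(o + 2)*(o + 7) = o^3 + 6*o^2 - 13*o - 42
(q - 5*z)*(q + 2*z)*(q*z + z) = q^3*z - 3*q^2*z^2 + q^2*z - 10*q*z^3 - 3*q*z^2 - 10*z^3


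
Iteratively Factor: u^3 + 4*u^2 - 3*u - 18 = (u - 2)*(u^2 + 6*u + 9) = (u - 2)*(u + 3)*(u + 3)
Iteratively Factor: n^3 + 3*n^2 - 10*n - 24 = (n - 3)*(n^2 + 6*n + 8) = (n - 3)*(n + 2)*(n + 4)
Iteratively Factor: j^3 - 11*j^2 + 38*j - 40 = (j - 2)*(j^2 - 9*j + 20) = (j - 5)*(j - 2)*(j - 4)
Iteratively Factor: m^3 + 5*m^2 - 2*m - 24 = (m + 3)*(m^2 + 2*m - 8) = (m - 2)*(m + 3)*(m + 4)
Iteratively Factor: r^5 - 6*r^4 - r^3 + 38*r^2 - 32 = (r - 4)*(r^4 - 2*r^3 - 9*r^2 + 2*r + 8) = (r - 4)^2*(r^3 + 2*r^2 - r - 2) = (r - 4)^2*(r - 1)*(r^2 + 3*r + 2) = (r - 4)^2*(r - 1)*(r + 1)*(r + 2)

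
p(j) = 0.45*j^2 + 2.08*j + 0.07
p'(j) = 0.9*j + 2.08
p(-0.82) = -1.33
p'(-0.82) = 1.34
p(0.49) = 1.20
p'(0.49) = 2.52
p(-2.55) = -2.31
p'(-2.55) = -0.22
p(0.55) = 1.35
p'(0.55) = 2.58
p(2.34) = 7.40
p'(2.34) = 4.19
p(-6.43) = 5.30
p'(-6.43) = -3.71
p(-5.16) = 1.32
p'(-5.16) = -2.56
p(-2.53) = -2.31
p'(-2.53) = -0.20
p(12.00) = 89.83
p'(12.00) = 12.88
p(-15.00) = 70.12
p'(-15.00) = -11.42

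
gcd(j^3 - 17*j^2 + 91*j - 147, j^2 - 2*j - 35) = j - 7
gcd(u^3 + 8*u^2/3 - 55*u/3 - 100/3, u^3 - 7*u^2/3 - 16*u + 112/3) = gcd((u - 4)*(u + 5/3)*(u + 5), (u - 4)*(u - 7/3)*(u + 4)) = u - 4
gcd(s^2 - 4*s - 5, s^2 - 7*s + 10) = s - 5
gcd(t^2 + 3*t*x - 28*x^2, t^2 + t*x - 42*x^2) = t + 7*x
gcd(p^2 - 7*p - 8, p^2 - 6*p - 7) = p + 1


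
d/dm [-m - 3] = -1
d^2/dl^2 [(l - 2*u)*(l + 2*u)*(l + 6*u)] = 6*l + 12*u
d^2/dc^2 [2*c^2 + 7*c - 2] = 4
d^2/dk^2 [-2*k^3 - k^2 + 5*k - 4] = -12*k - 2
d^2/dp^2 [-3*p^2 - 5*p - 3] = -6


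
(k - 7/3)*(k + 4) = k^2 + 5*k/3 - 28/3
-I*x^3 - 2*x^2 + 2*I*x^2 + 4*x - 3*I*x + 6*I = (x - 2)*(x - 3*I)*(-I*x + 1)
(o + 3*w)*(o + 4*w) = o^2 + 7*o*w + 12*w^2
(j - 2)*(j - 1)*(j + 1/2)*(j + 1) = j^4 - 3*j^3/2 - 2*j^2 + 3*j/2 + 1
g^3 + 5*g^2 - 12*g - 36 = (g - 3)*(g + 2)*(g + 6)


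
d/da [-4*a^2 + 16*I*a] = -8*a + 16*I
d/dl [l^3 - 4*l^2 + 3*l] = 3*l^2 - 8*l + 3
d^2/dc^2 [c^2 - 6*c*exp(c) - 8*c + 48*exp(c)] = -6*c*exp(c) + 36*exp(c) + 2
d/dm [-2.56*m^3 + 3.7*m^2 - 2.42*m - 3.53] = -7.68*m^2 + 7.4*m - 2.42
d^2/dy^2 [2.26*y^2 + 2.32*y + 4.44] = 4.52000000000000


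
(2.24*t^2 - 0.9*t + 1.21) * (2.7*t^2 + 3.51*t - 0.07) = 6.048*t^4 + 5.4324*t^3 - 0.0488*t^2 + 4.3101*t - 0.0847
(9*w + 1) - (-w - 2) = 10*w + 3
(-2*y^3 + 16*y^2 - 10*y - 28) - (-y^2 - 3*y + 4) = -2*y^3 + 17*y^2 - 7*y - 32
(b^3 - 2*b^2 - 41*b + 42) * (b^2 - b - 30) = b^5 - 3*b^4 - 69*b^3 + 143*b^2 + 1188*b - 1260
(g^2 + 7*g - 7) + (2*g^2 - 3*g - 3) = 3*g^2 + 4*g - 10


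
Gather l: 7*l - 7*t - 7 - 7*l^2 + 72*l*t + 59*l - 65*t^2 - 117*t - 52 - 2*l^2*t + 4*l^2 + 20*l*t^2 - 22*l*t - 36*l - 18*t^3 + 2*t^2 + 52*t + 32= l^2*(-2*t - 3) + l*(20*t^2 + 50*t + 30) - 18*t^3 - 63*t^2 - 72*t - 27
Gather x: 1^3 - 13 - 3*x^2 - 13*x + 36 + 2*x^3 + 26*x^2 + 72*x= 2*x^3 + 23*x^2 + 59*x + 24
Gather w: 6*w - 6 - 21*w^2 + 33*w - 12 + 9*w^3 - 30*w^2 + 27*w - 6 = 9*w^3 - 51*w^2 + 66*w - 24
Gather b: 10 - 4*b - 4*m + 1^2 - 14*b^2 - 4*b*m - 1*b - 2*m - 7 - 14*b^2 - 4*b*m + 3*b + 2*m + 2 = -28*b^2 + b*(-8*m - 2) - 4*m + 6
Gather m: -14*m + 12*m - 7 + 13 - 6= -2*m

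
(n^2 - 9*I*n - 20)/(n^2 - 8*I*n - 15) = (n - 4*I)/(n - 3*I)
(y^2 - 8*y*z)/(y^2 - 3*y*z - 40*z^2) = y/(y + 5*z)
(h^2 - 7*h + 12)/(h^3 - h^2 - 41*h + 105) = (h - 4)/(h^2 + 2*h - 35)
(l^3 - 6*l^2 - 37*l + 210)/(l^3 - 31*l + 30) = (l - 7)/(l - 1)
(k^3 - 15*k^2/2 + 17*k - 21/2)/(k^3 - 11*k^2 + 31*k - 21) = (k - 7/2)/(k - 7)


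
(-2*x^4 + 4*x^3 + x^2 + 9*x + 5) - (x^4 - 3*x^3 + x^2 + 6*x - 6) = -3*x^4 + 7*x^3 + 3*x + 11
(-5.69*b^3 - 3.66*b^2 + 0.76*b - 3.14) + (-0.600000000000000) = -5.69*b^3 - 3.66*b^2 + 0.76*b - 3.74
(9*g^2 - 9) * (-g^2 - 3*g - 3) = -9*g^4 - 27*g^3 - 18*g^2 + 27*g + 27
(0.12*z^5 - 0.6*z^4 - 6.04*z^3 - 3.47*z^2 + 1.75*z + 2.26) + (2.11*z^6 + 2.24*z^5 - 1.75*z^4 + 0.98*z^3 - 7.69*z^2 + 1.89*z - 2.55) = 2.11*z^6 + 2.36*z^5 - 2.35*z^4 - 5.06*z^3 - 11.16*z^2 + 3.64*z - 0.29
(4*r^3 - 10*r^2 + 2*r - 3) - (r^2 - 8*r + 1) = 4*r^3 - 11*r^2 + 10*r - 4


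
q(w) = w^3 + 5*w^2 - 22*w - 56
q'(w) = 3*w^2 + 10*w - 22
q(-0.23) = -50.69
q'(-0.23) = -24.14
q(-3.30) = 35.11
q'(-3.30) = -22.33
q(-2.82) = 23.38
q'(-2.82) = -26.34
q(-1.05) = -28.55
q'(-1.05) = -29.19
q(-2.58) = 16.87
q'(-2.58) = -27.83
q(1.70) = -74.04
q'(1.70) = 3.67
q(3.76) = -14.87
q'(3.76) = 58.01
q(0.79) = -69.77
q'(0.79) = -12.23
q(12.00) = 2128.00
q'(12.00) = 530.00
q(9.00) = 880.00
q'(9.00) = 311.00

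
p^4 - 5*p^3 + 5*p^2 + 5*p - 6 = (p - 3)*(p - 2)*(p - 1)*(p + 1)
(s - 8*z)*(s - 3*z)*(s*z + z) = s^3*z - 11*s^2*z^2 + s^2*z + 24*s*z^3 - 11*s*z^2 + 24*z^3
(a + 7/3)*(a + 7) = a^2 + 28*a/3 + 49/3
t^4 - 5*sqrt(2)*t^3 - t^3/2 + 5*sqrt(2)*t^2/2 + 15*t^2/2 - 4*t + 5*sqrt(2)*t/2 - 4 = (t - 1)*(t + 1/2)*(t - 4*sqrt(2))*(t - sqrt(2))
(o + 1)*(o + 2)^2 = o^3 + 5*o^2 + 8*o + 4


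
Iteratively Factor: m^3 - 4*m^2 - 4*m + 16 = (m - 2)*(m^2 - 2*m - 8) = (m - 2)*(m + 2)*(m - 4)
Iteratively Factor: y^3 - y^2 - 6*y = (y - 3)*(y^2 + 2*y) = y*(y - 3)*(y + 2)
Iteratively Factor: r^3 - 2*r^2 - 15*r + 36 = (r - 3)*(r^2 + r - 12) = (r - 3)^2*(r + 4)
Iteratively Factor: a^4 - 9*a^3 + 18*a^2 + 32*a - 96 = (a + 2)*(a^3 - 11*a^2 + 40*a - 48) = (a - 4)*(a + 2)*(a^2 - 7*a + 12) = (a - 4)^2*(a + 2)*(a - 3)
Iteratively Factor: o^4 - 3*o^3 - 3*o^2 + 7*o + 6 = (o - 2)*(o^3 - o^2 - 5*o - 3) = (o - 3)*(o - 2)*(o^2 + 2*o + 1) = (o - 3)*(o - 2)*(o + 1)*(o + 1)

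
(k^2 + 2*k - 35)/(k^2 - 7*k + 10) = (k + 7)/(k - 2)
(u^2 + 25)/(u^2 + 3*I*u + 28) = (u^2 + 25)/(u^2 + 3*I*u + 28)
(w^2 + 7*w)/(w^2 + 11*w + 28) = w/(w + 4)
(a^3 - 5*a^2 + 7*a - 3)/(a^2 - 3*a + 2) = (a^2 - 4*a + 3)/(a - 2)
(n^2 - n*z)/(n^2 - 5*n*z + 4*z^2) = n/(n - 4*z)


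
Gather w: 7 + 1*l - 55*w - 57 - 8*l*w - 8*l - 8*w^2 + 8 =-7*l - 8*w^2 + w*(-8*l - 55) - 42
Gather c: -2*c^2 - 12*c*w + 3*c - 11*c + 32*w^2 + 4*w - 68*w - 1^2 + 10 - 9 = -2*c^2 + c*(-12*w - 8) + 32*w^2 - 64*w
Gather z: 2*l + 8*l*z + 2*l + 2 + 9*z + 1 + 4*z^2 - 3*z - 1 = 4*l + 4*z^2 + z*(8*l + 6) + 2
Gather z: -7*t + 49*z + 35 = -7*t + 49*z + 35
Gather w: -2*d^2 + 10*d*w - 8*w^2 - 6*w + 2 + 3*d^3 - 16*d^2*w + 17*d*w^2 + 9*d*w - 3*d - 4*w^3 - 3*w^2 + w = 3*d^3 - 2*d^2 - 3*d - 4*w^3 + w^2*(17*d - 11) + w*(-16*d^2 + 19*d - 5) + 2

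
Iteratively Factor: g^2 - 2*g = (g - 2)*(g)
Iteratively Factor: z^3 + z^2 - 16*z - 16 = (z - 4)*(z^2 + 5*z + 4) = (z - 4)*(z + 4)*(z + 1)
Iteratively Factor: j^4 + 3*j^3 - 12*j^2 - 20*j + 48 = (j - 2)*(j^3 + 5*j^2 - 2*j - 24) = (j - 2)*(j + 4)*(j^2 + j - 6) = (j - 2)*(j + 3)*(j + 4)*(j - 2)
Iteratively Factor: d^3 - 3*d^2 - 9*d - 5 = (d - 5)*(d^2 + 2*d + 1) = (d - 5)*(d + 1)*(d + 1)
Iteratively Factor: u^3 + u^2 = (u)*(u^2 + u) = u*(u + 1)*(u)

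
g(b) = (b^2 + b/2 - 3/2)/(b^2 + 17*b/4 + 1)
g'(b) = (-2*b - 17/4)*(b^2 + b/2 - 3/2)/(b^2 + 17*b/4 + 1)^2 + (2*b + 1/2)/(b^2 + 17*b/4 + 1)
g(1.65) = 0.19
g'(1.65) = 0.22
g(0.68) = -0.16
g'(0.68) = 0.63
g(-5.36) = 3.53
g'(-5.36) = 1.82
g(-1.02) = 0.42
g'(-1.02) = 1.08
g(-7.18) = 2.11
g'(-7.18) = 0.34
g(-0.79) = 0.73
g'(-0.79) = 1.75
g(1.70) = 0.20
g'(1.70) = 0.21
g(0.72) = -0.14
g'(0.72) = 0.59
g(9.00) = 0.70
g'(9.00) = 0.02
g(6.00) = 0.60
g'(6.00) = 0.04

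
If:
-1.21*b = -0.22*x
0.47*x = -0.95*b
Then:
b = 0.00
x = 0.00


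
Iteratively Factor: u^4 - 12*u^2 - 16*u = (u + 2)*(u^3 - 2*u^2 - 8*u) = (u + 2)^2*(u^2 - 4*u) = (u - 4)*(u + 2)^2*(u)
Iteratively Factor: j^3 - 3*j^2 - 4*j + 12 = (j - 3)*(j^2 - 4) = (j - 3)*(j + 2)*(j - 2)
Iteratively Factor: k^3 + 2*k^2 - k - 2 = (k - 1)*(k^2 + 3*k + 2) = (k - 1)*(k + 1)*(k + 2)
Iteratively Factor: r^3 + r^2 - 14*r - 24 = (r + 2)*(r^2 - r - 12) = (r + 2)*(r + 3)*(r - 4)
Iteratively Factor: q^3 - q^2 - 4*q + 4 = (q - 2)*(q^2 + q - 2) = (q - 2)*(q + 2)*(q - 1)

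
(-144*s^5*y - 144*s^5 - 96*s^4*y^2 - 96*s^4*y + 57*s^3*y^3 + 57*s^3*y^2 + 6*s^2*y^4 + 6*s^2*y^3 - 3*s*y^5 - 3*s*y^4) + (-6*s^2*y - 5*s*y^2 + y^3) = -144*s^5*y - 144*s^5 - 96*s^4*y^2 - 96*s^4*y + 57*s^3*y^3 + 57*s^3*y^2 + 6*s^2*y^4 + 6*s^2*y^3 - 6*s^2*y - 3*s*y^5 - 3*s*y^4 - 5*s*y^2 + y^3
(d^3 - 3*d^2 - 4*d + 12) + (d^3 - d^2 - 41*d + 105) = 2*d^3 - 4*d^2 - 45*d + 117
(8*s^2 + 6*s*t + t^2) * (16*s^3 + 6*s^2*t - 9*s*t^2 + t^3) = 128*s^5 + 144*s^4*t - 20*s^3*t^2 - 40*s^2*t^3 - 3*s*t^4 + t^5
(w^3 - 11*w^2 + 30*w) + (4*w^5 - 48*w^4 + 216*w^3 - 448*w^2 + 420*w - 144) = 4*w^5 - 48*w^4 + 217*w^3 - 459*w^2 + 450*w - 144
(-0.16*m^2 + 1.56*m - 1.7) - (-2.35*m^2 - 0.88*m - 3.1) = 2.19*m^2 + 2.44*m + 1.4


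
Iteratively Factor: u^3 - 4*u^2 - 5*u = (u)*(u^2 - 4*u - 5) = u*(u - 5)*(u + 1)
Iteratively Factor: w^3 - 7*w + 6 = (w - 1)*(w^2 + w - 6) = (w - 1)*(w + 3)*(w - 2)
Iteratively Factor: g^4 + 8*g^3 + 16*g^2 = (g)*(g^3 + 8*g^2 + 16*g) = g^2*(g^2 + 8*g + 16) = g^2*(g + 4)*(g + 4)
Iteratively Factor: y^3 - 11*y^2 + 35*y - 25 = (y - 5)*(y^2 - 6*y + 5) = (y - 5)*(y - 1)*(y - 5)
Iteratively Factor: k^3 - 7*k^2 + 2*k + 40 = (k - 4)*(k^2 - 3*k - 10) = (k - 5)*(k - 4)*(k + 2)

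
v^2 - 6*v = v*(v - 6)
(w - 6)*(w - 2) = w^2 - 8*w + 12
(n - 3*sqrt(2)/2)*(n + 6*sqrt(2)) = n^2 + 9*sqrt(2)*n/2 - 18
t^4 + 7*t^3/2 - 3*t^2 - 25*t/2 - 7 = (t - 2)*(t + 1)^2*(t + 7/2)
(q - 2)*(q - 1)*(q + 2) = q^3 - q^2 - 4*q + 4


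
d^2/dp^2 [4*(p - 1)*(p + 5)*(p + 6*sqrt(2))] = 24*p + 32 + 48*sqrt(2)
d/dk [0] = 0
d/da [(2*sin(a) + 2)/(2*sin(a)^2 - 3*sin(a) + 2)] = 2*(-4*sin(a) + cos(2*a) + 4)*cos(a)/(-3*sin(a) - cos(2*a) + 3)^2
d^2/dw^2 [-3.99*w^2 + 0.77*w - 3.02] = -7.98000000000000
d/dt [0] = 0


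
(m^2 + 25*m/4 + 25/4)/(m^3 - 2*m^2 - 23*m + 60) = (m + 5/4)/(m^2 - 7*m + 12)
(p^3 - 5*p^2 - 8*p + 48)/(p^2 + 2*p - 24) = (p^2 - p - 12)/(p + 6)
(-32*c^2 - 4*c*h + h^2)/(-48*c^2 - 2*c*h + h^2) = (4*c + h)/(6*c + h)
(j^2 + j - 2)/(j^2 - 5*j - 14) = (j - 1)/(j - 7)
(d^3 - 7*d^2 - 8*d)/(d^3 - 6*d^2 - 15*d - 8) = d/(d + 1)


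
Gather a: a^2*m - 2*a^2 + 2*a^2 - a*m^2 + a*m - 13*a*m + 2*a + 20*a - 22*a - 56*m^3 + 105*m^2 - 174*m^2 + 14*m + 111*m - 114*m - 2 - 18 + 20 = a^2*m + a*(-m^2 - 12*m) - 56*m^3 - 69*m^2 + 11*m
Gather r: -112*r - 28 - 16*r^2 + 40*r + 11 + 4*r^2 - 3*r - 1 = -12*r^2 - 75*r - 18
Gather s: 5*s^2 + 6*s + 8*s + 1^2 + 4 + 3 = 5*s^2 + 14*s + 8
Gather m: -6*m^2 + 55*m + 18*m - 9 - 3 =-6*m^2 + 73*m - 12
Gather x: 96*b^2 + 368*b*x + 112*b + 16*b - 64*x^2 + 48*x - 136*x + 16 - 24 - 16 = 96*b^2 + 128*b - 64*x^2 + x*(368*b - 88) - 24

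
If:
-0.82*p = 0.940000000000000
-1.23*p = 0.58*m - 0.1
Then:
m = 2.60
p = -1.15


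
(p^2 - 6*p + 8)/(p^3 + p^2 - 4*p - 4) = (p - 4)/(p^2 + 3*p + 2)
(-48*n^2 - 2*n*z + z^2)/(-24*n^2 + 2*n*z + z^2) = (-8*n + z)/(-4*n + z)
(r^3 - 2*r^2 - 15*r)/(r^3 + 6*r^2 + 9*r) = (r - 5)/(r + 3)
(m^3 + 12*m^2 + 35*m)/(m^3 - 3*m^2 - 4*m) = (m^2 + 12*m + 35)/(m^2 - 3*m - 4)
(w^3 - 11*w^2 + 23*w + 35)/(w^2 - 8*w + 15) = (w^2 - 6*w - 7)/(w - 3)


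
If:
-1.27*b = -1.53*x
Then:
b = 1.20472440944882*x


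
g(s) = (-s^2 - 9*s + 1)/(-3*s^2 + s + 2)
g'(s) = (-2*s - 9)/(-3*s^2 + s + 2) + (6*s - 1)*(-s^2 - 9*s + 1)/(-3*s^2 + s + 2)^2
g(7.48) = 0.77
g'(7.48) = -0.06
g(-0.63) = 34.99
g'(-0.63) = -975.88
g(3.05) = 1.56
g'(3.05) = -0.52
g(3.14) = 1.52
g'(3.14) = -0.48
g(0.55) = -2.59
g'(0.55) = -9.77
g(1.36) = 5.98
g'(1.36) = -14.21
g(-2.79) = -0.76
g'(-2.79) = -0.42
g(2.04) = 2.55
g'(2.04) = -1.84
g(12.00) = 0.60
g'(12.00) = -0.02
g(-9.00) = 0.00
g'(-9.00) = -0.04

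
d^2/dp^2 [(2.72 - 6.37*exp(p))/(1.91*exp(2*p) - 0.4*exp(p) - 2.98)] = (-23.238397*exp(4*p) + 34.824648*exp(3*p) - 223.774836*exp(2*p) + 69.955024*exp(p) - 59.810388)*exp(p)/(6.967871*exp(6*p) - 4.37772*exp(5*p) - 31.697214*exp(4*p) + 13.59632*exp(3*p) + 49.454292*exp(2*p) - 10.65648*exp(p) - 26.463592)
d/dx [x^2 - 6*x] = 2*x - 6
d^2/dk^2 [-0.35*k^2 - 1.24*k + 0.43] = -0.700000000000000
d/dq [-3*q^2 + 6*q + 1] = 6 - 6*q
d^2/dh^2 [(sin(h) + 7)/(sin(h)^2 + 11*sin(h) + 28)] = (4*sin(h) + cos(h)^2 + 1)/(sin(h) + 4)^3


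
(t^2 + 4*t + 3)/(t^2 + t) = (t + 3)/t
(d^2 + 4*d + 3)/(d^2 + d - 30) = (d^2 + 4*d + 3)/(d^2 + d - 30)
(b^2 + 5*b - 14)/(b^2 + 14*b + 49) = (b - 2)/(b + 7)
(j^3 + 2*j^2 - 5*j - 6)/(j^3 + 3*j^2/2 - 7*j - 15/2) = 2*(j - 2)/(2*j - 5)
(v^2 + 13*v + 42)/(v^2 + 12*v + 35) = (v + 6)/(v + 5)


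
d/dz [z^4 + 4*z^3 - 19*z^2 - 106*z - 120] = 4*z^3 + 12*z^2 - 38*z - 106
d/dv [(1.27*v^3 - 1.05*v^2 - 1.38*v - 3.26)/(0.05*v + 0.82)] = (0.127*v^3 + 3.0717*v^2 - 1.722*v - 0.9686)/(0.0025*v^2 + 0.082*v + 0.6724)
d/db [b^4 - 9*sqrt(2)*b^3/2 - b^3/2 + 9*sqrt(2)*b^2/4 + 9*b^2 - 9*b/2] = 4*b^3 - 27*sqrt(2)*b^2/2 - 3*b^2/2 + 9*sqrt(2)*b/2 + 18*b - 9/2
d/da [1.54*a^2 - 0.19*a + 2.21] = 3.08*a - 0.19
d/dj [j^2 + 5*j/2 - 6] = 2*j + 5/2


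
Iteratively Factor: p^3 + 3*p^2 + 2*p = (p)*(p^2 + 3*p + 2) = p*(p + 2)*(p + 1)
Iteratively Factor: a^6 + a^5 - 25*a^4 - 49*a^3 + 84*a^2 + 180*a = (a + 2)*(a^5 - a^4 - 23*a^3 - 3*a^2 + 90*a) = (a + 2)*(a + 3)*(a^4 - 4*a^3 - 11*a^2 + 30*a) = (a + 2)*(a + 3)^2*(a^3 - 7*a^2 + 10*a) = (a - 2)*(a + 2)*(a + 3)^2*(a^2 - 5*a) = a*(a - 2)*(a + 2)*(a + 3)^2*(a - 5)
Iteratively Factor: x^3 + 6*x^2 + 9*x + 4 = (x + 1)*(x^2 + 5*x + 4) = (x + 1)*(x + 4)*(x + 1)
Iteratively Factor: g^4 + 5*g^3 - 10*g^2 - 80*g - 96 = (g + 3)*(g^3 + 2*g^2 - 16*g - 32) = (g + 3)*(g + 4)*(g^2 - 2*g - 8) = (g + 2)*(g + 3)*(g + 4)*(g - 4)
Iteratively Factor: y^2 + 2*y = (y)*(y + 2)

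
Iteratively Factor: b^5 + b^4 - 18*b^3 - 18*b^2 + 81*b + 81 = (b + 3)*(b^4 - 2*b^3 - 12*b^2 + 18*b + 27) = (b - 3)*(b + 3)*(b^3 + b^2 - 9*b - 9) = (b - 3)^2*(b + 3)*(b^2 + 4*b + 3) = (b - 3)^2*(b + 3)^2*(b + 1)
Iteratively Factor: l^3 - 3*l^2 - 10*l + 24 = (l + 3)*(l^2 - 6*l + 8) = (l - 2)*(l + 3)*(l - 4)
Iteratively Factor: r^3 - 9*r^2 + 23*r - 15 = (r - 5)*(r^2 - 4*r + 3) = (r - 5)*(r - 1)*(r - 3)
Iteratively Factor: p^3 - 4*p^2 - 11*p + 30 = (p - 2)*(p^2 - 2*p - 15) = (p - 2)*(p + 3)*(p - 5)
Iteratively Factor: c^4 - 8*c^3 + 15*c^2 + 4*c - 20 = (c - 5)*(c^3 - 3*c^2 + 4) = (c - 5)*(c - 2)*(c^2 - c - 2) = (c - 5)*(c - 2)^2*(c + 1)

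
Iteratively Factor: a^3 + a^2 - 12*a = (a + 4)*(a^2 - 3*a) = (a - 3)*(a + 4)*(a)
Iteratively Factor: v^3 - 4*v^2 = (v)*(v^2 - 4*v) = v^2*(v - 4)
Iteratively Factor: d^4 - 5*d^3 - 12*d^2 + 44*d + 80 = (d - 4)*(d^3 - d^2 - 16*d - 20) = (d - 4)*(d + 2)*(d^2 - 3*d - 10) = (d - 5)*(d - 4)*(d + 2)*(d + 2)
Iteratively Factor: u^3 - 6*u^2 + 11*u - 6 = (u - 3)*(u^2 - 3*u + 2) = (u - 3)*(u - 1)*(u - 2)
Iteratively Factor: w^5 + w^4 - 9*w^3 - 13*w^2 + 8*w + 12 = (w - 1)*(w^4 + 2*w^3 - 7*w^2 - 20*w - 12) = (w - 1)*(w + 2)*(w^3 - 7*w - 6) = (w - 1)*(w + 1)*(w + 2)*(w^2 - w - 6) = (w - 3)*(w - 1)*(w + 1)*(w + 2)*(w + 2)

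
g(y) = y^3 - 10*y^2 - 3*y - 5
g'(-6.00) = 225.00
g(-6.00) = -563.00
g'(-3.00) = 84.00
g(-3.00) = -113.00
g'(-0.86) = 16.42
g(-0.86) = -10.45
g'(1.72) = -28.52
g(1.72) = -34.66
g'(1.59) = -27.22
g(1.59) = -31.03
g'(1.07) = -20.97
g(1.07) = -18.43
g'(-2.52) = 66.45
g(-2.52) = -76.95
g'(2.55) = -34.49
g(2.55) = -61.09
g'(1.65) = -27.83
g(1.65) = -32.68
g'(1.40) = -25.12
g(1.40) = -26.06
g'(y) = 3*y^2 - 20*y - 3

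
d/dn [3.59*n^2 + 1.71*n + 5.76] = 7.18*n + 1.71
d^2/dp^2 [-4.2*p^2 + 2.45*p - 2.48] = -8.40000000000000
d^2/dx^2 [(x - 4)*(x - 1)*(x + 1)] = 6*x - 8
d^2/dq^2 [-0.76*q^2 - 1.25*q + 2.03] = -1.52000000000000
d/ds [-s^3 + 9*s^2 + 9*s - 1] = -3*s^2 + 18*s + 9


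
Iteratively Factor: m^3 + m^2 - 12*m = (m - 3)*(m^2 + 4*m) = (m - 3)*(m + 4)*(m)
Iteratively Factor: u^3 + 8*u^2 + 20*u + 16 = (u + 4)*(u^2 + 4*u + 4) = (u + 2)*(u + 4)*(u + 2)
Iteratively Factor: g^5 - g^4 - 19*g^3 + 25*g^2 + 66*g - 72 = (g + 2)*(g^4 - 3*g^3 - 13*g^2 + 51*g - 36) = (g - 3)*(g + 2)*(g^3 - 13*g + 12) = (g - 3)*(g + 2)*(g + 4)*(g^2 - 4*g + 3) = (g - 3)*(g - 1)*(g + 2)*(g + 4)*(g - 3)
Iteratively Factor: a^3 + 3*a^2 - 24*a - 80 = (a + 4)*(a^2 - a - 20) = (a - 5)*(a + 4)*(a + 4)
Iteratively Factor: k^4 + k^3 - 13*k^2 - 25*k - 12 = (k - 4)*(k^3 + 5*k^2 + 7*k + 3) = (k - 4)*(k + 3)*(k^2 + 2*k + 1) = (k - 4)*(k + 1)*(k + 3)*(k + 1)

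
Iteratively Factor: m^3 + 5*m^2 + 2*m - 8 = (m + 4)*(m^2 + m - 2) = (m - 1)*(m + 4)*(m + 2)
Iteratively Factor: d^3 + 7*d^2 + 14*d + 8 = (d + 1)*(d^2 + 6*d + 8) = (d + 1)*(d + 2)*(d + 4)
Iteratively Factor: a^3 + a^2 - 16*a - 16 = (a + 4)*(a^2 - 3*a - 4) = (a - 4)*(a + 4)*(a + 1)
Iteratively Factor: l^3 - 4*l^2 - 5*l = (l)*(l^2 - 4*l - 5) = l*(l - 5)*(l + 1)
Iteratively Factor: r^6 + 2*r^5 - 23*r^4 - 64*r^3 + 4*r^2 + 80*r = (r + 2)*(r^5 - 23*r^3 - 18*r^2 + 40*r) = r*(r + 2)*(r^4 - 23*r^2 - 18*r + 40) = r*(r + 2)*(r + 4)*(r^3 - 4*r^2 - 7*r + 10) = r*(r - 5)*(r + 2)*(r + 4)*(r^2 + r - 2) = r*(r - 5)*(r - 1)*(r + 2)*(r + 4)*(r + 2)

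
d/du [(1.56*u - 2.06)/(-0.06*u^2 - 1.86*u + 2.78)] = (0.0936*u^2 - 0.2472*u + 0.5052)/(0.0036*u^4 + 0.2232*u^3 + 3.126*u^2 - 10.3416*u + 7.7284)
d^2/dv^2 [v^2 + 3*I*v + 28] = 2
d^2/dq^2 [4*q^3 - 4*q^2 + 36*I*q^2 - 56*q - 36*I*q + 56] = 24*q - 8 + 72*I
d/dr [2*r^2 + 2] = 4*r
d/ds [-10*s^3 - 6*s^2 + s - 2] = -30*s^2 - 12*s + 1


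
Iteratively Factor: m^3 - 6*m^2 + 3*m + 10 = (m - 2)*(m^2 - 4*m - 5) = (m - 2)*(m + 1)*(m - 5)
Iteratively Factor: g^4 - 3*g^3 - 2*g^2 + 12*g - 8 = (g - 2)*(g^3 - g^2 - 4*g + 4) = (g - 2)^2*(g^2 + g - 2) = (g - 2)^2*(g - 1)*(g + 2)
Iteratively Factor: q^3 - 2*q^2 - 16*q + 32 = (q + 4)*(q^2 - 6*q + 8) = (q - 2)*(q + 4)*(q - 4)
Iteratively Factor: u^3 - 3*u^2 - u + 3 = (u + 1)*(u^2 - 4*u + 3) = (u - 3)*(u + 1)*(u - 1)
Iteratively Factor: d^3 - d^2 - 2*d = (d - 2)*(d^2 + d) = (d - 2)*(d + 1)*(d)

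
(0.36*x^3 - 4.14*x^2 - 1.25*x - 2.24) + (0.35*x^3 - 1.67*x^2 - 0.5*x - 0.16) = 0.71*x^3 - 5.81*x^2 - 1.75*x - 2.4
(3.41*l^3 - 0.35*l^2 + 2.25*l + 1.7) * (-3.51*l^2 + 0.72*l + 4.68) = -11.9691*l^5 + 3.6837*l^4 + 7.8093*l^3 - 5.985*l^2 + 11.754*l + 7.956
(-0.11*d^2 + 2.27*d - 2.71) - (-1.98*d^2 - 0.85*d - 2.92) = 1.87*d^2 + 3.12*d + 0.21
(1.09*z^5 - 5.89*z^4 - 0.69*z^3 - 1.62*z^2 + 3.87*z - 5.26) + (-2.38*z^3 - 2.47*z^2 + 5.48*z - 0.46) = 1.09*z^5 - 5.89*z^4 - 3.07*z^3 - 4.09*z^2 + 9.35*z - 5.72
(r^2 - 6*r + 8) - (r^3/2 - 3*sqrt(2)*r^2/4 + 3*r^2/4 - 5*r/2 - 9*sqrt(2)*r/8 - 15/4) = -r^3/2 + r^2/4 + 3*sqrt(2)*r^2/4 - 7*r/2 + 9*sqrt(2)*r/8 + 47/4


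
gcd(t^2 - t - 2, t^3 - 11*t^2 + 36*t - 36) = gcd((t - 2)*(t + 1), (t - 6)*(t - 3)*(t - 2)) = t - 2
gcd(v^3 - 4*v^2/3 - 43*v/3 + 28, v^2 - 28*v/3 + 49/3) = v - 7/3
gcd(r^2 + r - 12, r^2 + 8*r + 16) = r + 4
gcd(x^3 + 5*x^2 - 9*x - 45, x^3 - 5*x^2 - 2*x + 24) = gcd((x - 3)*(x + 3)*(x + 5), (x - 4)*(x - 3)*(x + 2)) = x - 3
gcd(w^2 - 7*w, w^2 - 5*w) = w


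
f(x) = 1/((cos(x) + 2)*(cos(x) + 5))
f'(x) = sin(x)/((cos(x) + 2)*(cos(x) + 5)^2) + sin(x)/((cos(x) + 2)^2*(cos(x) + 5)) = (2*cos(x) + 7)*sin(x)/((cos(x) + 2)^2*(cos(x) + 5)^2)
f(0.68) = 0.06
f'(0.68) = 0.02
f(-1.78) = 0.12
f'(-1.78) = -0.09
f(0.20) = 0.06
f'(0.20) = 0.01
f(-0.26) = 0.06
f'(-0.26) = -0.01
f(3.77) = 0.20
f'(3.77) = -0.13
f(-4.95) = 0.09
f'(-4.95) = 0.05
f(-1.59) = 0.10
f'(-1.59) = -0.07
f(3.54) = 0.23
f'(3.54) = -0.10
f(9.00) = 0.22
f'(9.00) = 0.11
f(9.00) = 0.22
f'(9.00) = 0.11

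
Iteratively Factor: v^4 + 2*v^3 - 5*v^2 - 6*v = (v + 1)*(v^3 + v^2 - 6*v) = (v - 2)*(v + 1)*(v^2 + 3*v) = v*(v - 2)*(v + 1)*(v + 3)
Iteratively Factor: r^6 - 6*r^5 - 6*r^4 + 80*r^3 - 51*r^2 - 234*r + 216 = (r + 2)*(r^5 - 8*r^4 + 10*r^3 + 60*r^2 - 171*r + 108) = (r + 2)*(r + 3)*(r^4 - 11*r^3 + 43*r^2 - 69*r + 36) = (r - 4)*(r + 2)*(r + 3)*(r^3 - 7*r^2 + 15*r - 9) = (r - 4)*(r - 3)*(r + 2)*(r + 3)*(r^2 - 4*r + 3) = (r - 4)*(r - 3)*(r - 1)*(r + 2)*(r + 3)*(r - 3)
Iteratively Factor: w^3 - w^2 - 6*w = (w - 3)*(w^2 + 2*w) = (w - 3)*(w + 2)*(w)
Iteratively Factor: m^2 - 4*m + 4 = (m - 2)*(m - 2)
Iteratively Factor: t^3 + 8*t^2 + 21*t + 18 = (t + 2)*(t^2 + 6*t + 9) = (t + 2)*(t + 3)*(t + 3)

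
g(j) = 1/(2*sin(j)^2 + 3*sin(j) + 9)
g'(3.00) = 0.04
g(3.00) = 0.11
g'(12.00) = -0.01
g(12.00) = 0.13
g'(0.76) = -0.03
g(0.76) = 0.08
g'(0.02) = -0.04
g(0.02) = 0.11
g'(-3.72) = 0.03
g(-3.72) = 0.09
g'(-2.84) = 0.03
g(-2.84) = 0.12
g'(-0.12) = -0.03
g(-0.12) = 0.12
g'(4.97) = 0.00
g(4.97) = 0.13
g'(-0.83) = -0.00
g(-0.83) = 0.13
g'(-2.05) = -0.00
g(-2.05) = 0.13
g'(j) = (-4*sin(j)*cos(j) - 3*cos(j))/(2*sin(j)^2 + 3*sin(j) + 9)^2 = -(4*sin(j) + 3)*cos(j)/(3*sin(j) - cos(2*j) + 10)^2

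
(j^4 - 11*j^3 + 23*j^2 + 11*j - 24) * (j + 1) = j^5 - 10*j^4 + 12*j^3 + 34*j^2 - 13*j - 24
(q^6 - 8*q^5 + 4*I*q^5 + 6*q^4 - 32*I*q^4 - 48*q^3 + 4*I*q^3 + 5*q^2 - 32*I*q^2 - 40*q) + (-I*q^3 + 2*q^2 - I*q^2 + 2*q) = q^6 - 8*q^5 + 4*I*q^5 + 6*q^4 - 32*I*q^4 - 48*q^3 + 3*I*q^3 + 7*q^2 - 33*I*q^2 - 38*q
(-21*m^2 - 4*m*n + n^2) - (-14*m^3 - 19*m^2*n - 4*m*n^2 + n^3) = 14*m^3 + 19*m^2*n - 21*m^2 + 4*m*n^2 - 4*m*n - n^3 + n^2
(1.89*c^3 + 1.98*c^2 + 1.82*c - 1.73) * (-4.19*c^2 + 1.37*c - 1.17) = -7.9191*c^5 - 5.7069*c^4 - 7.1245*c^3 + 7.4255*c^2 - 4.4995*c + 2.0241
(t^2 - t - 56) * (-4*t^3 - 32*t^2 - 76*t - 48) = -4*t^5 - 28*t^4 + 180*t^3 + 1820*t^2 + 4304*t + 2688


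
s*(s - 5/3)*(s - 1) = s^3 - 8*s^2/3 + 5*s/3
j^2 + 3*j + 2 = (j + 1)*(j + 2)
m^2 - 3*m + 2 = (m - 2)*(m - 1)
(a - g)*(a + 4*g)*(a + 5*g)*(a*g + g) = a^4*g + 8*a^3*g^2 + a^3*g + 11*a^2*g^3 + 8*a^2*g^2 - 20*a*g^4 + 11*a*g^3 - 20*g^4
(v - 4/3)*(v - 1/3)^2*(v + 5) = v^4 + 3*v^3 - 9*v^2 + 131*v/27 - 20/27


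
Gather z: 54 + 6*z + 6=6*z + 60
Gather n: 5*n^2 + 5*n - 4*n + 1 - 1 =5*n^2 + n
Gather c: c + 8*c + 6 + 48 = 9*c + 54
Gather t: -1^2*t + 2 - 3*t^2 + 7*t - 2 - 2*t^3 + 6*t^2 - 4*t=-2*t^3 + 3*t^2 + 2*t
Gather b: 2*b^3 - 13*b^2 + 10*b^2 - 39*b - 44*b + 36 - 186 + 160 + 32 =2*b^3 - 3*b^2 - 83*b + 42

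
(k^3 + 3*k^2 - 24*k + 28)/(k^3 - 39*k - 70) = (-k^3 - 3*k^2 + 24*k - 28)/(-k^3 + 39*k + 70)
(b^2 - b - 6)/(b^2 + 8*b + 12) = (b - 3)/(b + 6)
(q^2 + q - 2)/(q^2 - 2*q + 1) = (q + 2)/(q - 1)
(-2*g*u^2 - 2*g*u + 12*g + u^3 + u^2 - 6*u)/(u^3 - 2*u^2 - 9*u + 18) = (-2*g + u)/(u - 3)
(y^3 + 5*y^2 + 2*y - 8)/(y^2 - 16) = (y^2 + y - 2)/(y - 4)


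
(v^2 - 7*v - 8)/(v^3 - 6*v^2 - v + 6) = (v - 8)/(v^2 - 7*v + 6)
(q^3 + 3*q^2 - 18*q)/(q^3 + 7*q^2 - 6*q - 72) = q/(q + 4)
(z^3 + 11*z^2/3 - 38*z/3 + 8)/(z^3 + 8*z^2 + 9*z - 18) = (z - 4/3)/(z + 3)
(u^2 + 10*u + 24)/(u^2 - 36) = (u + 4)/(u - 6)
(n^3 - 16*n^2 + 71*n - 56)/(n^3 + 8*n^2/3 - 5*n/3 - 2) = 3*(n^2 - 15*n + 56)/(3*n^2 + 11*n + 6)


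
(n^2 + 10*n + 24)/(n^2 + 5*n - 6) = (n + 4)/(n - 1)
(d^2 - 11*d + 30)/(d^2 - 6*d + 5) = (d - 6)/(d - 1)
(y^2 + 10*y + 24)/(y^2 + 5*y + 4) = (y + 6)/(y + 1)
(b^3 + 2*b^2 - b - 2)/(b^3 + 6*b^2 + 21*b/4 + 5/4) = 4*(b^3 + 2*b^2 - b - 2)/(4*b^3 + 24*b^2 + 21*b + 5)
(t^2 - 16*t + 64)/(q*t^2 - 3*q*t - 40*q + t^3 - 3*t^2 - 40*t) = (t - 8)/(q*t + 5*q + t^2 + 5*t)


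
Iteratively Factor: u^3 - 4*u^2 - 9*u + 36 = (u + 3)*(u^2 - 7*u + 12) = (u - 4)*(u + 3)*(u - 3)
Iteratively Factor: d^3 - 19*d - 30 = (d - 5)*(d^2 + 5*d + 6) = (d - 5)*(d + 3)*(d + 2)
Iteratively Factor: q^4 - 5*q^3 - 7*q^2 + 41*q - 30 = (q - 2)*(q^3 - 3*q^2 - 13*q + 15) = (q - 5)*(q - 2)*(q^2 + 2*q - 3) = (q - 5)*(q - 2)*(q + 3)*(q - 1)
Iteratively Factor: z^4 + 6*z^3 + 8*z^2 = (z)*(z^3 + 6*z^2 + 8*z) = z*(z + 2)*(z^2 + 4*z) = z*(z + 2)*(z + 4)*(z)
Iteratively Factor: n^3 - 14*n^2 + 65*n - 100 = (n - 5)*(n^2 - 9*n + 20) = (n - 5)*(n - 4)*(n - 5)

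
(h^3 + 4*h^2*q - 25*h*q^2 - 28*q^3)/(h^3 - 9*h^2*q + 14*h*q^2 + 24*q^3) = (-h - 7*q)/(-h + 6*q)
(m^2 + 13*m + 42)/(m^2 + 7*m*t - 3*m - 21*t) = (m^2 + 13*m + 42)/(m^2 + 7*m*t - 3*m - 21*t)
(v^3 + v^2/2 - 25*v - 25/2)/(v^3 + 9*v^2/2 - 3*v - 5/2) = (v - 5)/(v - 1)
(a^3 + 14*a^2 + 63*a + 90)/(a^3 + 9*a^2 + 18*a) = (a + 5)/a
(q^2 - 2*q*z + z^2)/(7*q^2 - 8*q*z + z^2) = (-q + z)/(-7*q + z)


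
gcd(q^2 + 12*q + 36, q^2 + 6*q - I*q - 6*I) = q + 6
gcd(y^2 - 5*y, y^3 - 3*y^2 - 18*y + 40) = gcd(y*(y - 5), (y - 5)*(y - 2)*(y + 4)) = y - 5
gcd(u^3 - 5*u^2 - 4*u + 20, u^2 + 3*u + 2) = u + 2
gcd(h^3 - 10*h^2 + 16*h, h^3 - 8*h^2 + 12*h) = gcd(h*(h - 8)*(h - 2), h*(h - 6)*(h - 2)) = h^2 - 2*h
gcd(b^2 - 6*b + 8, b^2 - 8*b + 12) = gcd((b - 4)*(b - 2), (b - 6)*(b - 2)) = b - 2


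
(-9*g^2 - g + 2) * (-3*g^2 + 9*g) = 27*g^4 - 78*g^3 - 15*g^2 + 18*g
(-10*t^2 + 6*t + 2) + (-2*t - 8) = -10*t^2 + 4*t - 6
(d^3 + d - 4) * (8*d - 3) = 8*d^4 - 3*d^3 + 8*d^2 - 35*d + 12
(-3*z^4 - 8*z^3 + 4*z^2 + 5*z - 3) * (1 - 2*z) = 6*z^5 + 13*z^4 - 16*z^3 - 6*z^2 + 11*z - 3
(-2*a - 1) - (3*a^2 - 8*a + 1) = -3*a^2 + 6*a - 2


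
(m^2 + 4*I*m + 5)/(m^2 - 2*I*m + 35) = (m - I)/(m - 7*I)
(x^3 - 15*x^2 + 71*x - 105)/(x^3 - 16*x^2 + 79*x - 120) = (x - 7)/(x - 8)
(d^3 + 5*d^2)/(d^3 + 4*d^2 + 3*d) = d*(d + 5)/(d^2 + 4*d + 3)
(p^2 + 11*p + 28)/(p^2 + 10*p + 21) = (p + 4)/(p + 3)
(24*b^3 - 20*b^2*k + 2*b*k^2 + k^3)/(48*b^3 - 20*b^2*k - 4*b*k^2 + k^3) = (12*b^2 - 4*b*k - k^2)/(24*b^2 + 2*b*k - k^2)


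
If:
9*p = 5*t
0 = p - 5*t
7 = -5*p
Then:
No Solution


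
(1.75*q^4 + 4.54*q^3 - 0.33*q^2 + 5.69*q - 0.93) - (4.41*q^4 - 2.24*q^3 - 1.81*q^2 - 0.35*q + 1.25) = -2.66*q^4 + 6.78*q^3 + 1.48*q^2 + 6.04*q - 2.18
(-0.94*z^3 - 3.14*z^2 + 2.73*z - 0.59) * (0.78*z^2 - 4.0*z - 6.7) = -0.7332*z^5 + 1.3108*z^4 + 20.9874*z^3 + 9.6578*z^2 - 15.931*z + 3.953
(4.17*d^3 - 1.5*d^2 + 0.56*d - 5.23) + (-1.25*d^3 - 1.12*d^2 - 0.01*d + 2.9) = 2.92*d^3 - 2.62*d^2 + 0.55*d - 2.33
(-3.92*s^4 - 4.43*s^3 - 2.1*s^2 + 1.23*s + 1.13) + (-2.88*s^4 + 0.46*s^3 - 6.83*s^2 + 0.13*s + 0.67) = -6.8*s^4 - 3.97*s^3 - 8.93*s^2 + 1.36*s + 1.8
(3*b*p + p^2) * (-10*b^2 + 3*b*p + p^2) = -30*b^3*p - b^2*p^2 + 6*b*p^3 + p^4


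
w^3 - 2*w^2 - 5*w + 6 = (w - 3)*(w - 1)*(w + 2)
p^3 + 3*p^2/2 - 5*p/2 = p*(p - 1)*(p + 5/2)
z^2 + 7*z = z*(z + 7)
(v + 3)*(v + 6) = v^2 + 9*v + 18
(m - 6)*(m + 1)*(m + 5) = m^3 - 31*m - 30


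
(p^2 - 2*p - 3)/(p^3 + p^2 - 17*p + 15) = (p + 1)/(p^2 + 4*p - 5)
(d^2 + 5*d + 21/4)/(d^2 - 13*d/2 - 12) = (d + 7/2)/(d - 8)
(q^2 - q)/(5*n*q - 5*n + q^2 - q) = q/(5*n + q)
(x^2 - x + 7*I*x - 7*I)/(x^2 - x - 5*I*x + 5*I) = (x + 7*I)/(x - 5*I)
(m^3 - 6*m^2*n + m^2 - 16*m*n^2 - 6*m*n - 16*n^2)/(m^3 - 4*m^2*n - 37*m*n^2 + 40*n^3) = (m^2 + 2*m*n + m + 2*n)/(m^2 + 4*m*n - 5*n^2)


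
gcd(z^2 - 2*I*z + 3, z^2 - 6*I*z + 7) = z + I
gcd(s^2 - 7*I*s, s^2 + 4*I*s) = s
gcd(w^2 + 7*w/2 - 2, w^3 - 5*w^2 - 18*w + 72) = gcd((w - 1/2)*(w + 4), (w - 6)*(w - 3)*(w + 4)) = w + 4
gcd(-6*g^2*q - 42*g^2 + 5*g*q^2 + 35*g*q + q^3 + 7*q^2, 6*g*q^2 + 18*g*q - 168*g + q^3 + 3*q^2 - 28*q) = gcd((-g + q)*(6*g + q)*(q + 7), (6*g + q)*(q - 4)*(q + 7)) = 6*g*q + 42*g + q^2 + 7*q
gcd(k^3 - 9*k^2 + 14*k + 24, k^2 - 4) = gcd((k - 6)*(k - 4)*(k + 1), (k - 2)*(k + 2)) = 1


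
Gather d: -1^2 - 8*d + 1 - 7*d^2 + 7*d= -7*d^2 - d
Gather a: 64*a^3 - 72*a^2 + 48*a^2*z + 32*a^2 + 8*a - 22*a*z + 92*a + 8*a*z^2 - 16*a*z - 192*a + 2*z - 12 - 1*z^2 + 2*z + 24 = 64*a^3 + a^2*(48*z - 40) + a*(8*z^2 - 38*z - 92) - z^2 + 4*z + 12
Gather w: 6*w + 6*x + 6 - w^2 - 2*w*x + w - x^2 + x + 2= -w^2 + w*(7 - 2*x) - x^2 + 7*x + 8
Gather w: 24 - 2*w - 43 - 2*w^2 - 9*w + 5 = -2*w^2 - 11*w - 14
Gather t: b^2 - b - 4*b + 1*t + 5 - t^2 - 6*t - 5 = b^2 - 5*b - t^2 - 5*t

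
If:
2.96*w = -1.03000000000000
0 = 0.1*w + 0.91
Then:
No Solution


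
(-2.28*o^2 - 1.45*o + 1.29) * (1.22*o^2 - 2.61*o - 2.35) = -2.7816*o^4 + 4.1818*o^3 + 10.7163*o^2 + 0.0406000000000004*o - 3.0315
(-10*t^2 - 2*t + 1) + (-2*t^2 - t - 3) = -12*t^2 - 3*t - 2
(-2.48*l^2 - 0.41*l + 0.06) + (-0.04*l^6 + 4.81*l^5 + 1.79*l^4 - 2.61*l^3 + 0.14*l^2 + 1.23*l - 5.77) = -0.04*l^6 + 4.81*l^5 + 1.79*l^4 - 2.61*l^3 - 2.34*l^2 + 0.82*l - 5.71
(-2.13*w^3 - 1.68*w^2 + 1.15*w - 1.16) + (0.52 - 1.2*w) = -2.13*w^3 - 1.68*w^2 - 0.05*w - 0.64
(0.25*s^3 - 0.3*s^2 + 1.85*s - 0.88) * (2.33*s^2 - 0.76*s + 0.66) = 0.5825*s^5 - 0.889*s^4 + 4.7035*s^3 - 3.6544*s^2 + 1.8898*s - 0.5808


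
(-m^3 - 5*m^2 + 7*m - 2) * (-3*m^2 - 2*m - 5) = 3*m^5 + 17*m^4 - 6*m^3 + 17*m^2 - 31*m + 10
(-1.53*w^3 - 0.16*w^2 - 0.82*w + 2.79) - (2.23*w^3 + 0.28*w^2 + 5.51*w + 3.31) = -3.76*w^3 - 0.44*w^2 - 6.33*w - 0.52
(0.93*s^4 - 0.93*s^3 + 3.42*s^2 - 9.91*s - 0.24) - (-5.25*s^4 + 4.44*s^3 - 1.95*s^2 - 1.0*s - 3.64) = 6.18*s^4 - 5.37*s^3 + 5.37*s^2 - 8.91*s + 3.4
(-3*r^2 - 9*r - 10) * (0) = 0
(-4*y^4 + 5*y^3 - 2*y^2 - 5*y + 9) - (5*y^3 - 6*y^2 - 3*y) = -4*y^4 + 4*y^2 - 2*y + 9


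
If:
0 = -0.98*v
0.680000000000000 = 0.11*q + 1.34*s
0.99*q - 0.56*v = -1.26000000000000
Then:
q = -1.27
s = 0.61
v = 0.00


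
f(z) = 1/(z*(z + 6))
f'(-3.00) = 0.00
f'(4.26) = -0.01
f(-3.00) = -0.11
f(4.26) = 0.02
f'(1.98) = -0.04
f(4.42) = 0.02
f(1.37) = 0.10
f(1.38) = 0.10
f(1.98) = 0.06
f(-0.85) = -0.23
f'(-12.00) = 0.00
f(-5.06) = -0.21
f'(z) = -1/(z*(z + 6)^2) - 1/(z^2*(z + 6))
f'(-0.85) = -0.22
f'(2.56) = -0.02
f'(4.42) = -0.01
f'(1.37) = -0.09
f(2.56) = 0.05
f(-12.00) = 0.01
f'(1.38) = -0.08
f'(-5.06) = 0.18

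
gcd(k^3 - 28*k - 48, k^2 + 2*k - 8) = k + 4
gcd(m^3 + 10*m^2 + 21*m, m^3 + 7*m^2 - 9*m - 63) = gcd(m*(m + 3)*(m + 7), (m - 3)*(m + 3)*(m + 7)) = m^2 + 10*m + 21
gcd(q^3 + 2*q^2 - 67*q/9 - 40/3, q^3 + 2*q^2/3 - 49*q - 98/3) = 1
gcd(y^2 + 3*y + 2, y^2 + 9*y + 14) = y + 2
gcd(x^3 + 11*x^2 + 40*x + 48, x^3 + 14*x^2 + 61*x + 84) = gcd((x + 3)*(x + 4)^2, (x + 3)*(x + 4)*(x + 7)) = x^2 + 7*x + 12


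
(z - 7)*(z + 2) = z^2 - 5*z - 14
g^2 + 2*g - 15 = (g - 3)*(g + 5)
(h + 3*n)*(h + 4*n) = h^2 + 7*h*n + 12*n^2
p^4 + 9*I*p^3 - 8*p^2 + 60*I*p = p*(p - 2*I)*(p + 5*I)*(p + 6*I)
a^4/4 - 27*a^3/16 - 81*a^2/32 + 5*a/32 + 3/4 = (a/4 + 1/4)*(a - 8)*(a - 1/2)*(a + 3/4)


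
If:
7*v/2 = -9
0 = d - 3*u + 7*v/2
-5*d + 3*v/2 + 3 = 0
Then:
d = -6/35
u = -107/35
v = -18/7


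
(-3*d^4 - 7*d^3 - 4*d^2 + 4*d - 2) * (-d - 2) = 3*d^5 + 13*d^4 + 18*d^3 + 4*d^2 - 6*d + 4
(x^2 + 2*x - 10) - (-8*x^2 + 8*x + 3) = 9*x^2 - 6*x - 13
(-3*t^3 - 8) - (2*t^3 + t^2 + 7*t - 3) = -5*t^3 - t^2 - 7*t - 5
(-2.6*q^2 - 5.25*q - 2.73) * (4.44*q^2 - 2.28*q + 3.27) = -11.544*q^4 - 17.382*q^3 - 8.65320000000001*q^2 - 10.9431*q - 8.9271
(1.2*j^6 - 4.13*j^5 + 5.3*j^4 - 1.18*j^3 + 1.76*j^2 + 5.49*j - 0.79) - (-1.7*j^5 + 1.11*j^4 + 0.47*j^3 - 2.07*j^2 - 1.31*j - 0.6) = 1.2*j^6 - 2.43*j^5 + 4.19*j^4 - 1.65*j^3 + 3.83*j^2 + 6.8*j - 0.19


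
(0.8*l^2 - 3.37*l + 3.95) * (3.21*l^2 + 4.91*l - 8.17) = 2.568*l^4 - 6.8897*l^3 - 10.4032*l^2 + 46.9274*l - 32.2715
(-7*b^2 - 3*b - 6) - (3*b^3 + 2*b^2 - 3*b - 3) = -3*b^3 - 9*b^2 - 3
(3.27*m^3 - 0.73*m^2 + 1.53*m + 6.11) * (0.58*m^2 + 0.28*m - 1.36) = 1.8966*m^5 + 0.4922*m^4 - 3.7642*m^3 + 4.965*m^2 - 0.37*m - 8.3096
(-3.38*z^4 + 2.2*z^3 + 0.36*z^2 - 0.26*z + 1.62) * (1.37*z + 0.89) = -4.6306*z^5 + 0.00580000000000069*z^4 + 2.4512*z^3 - 0.0358*z^2 + 1.988*z + 1.4418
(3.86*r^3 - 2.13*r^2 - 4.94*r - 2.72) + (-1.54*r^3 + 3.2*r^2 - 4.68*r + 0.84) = 2.32*r^3 + 1.07*r^2 - 9.62*r - 1.88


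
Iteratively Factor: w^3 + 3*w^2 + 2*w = (w + 2)*(w^2 + w) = w*(w + 2)*(w + 1)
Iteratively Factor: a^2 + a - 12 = (a + 4)*(a - 3)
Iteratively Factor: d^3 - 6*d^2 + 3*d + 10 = (d + 1)*(d^2 - 7*d + 10) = (d - 2)*(d + 1)*(d - 5)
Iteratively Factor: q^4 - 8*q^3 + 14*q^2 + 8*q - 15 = (q - 5)*(q^3 - 3*q^2 - q + 3) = (q - 5)*(q - 1)*(q^2 - 2*q - 3) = (q - 5)*(q - 1)*(q + 1)*(q - 3)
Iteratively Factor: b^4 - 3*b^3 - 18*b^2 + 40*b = (b - 2)*(b^3 - b^2 - 20*b) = b*(b - 2)*(b^2 - b - 20) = b*(b - 2)*(b + 4)*(b - 5)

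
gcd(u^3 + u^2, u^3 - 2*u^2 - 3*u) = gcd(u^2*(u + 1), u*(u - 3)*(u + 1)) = u^2 + u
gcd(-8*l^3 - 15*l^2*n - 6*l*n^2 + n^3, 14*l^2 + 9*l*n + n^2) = 1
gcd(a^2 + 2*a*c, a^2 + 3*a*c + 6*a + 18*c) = 1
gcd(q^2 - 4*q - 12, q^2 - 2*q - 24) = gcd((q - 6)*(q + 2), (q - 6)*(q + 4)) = q - 6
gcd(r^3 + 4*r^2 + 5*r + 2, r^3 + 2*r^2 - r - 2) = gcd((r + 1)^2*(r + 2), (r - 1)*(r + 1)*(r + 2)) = r^2 + 3*r + 2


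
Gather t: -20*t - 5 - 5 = -20*t - 10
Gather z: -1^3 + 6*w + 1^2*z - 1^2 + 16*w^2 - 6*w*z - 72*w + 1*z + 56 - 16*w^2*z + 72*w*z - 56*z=16*w^2 - 66*w + z*(-16*w^2 + 66*w - 54) + 54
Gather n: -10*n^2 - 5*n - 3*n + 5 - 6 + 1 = -10*n^2 - 8*n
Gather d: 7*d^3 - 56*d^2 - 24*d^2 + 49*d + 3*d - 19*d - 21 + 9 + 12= 7*d^3 - 80*d^2 + 33*d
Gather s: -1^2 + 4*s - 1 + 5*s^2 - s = 5*s^2 + 3*s - 2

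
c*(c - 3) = c^2 - 3*c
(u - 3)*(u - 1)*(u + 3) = u^3 - u^2 - 9*u + 9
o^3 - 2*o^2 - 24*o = o*(o - 6)*(o + 4)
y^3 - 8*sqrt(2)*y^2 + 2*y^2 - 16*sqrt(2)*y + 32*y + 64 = (y + 2)*(y - 4*sqrt(2))^2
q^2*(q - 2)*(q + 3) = q^4 + q^3 - 6*q^2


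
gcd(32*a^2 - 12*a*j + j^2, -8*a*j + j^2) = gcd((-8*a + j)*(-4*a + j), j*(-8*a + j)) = 8*a - j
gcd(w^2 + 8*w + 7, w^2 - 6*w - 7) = w + 1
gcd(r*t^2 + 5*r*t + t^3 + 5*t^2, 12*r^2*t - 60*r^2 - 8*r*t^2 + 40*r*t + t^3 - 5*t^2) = 1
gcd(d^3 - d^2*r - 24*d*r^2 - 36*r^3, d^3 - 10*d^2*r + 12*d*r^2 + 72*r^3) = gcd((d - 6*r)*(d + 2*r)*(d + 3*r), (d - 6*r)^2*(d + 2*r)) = -d^2 + 4*d*r + 12*r^2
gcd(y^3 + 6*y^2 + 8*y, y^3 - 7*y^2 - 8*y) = y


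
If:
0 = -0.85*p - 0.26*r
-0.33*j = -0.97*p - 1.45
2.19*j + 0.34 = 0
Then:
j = -0.16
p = -1.55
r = 5.06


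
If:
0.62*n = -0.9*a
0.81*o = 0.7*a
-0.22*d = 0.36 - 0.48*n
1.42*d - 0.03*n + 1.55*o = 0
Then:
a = -0.75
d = 0.73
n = 1.08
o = -0.64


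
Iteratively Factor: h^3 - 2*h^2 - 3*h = (h)*(h^2 - 2*h - 3) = h*(h + 1)*(h - 3)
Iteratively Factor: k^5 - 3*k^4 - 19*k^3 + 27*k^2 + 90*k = (k)*(k^4 - 3*k^3 - 19*k^2 + 27*k + 90) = k*(k + 3)*(k^3 - 6*k^2 - k + 30) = k*(k - 3)*(k + 3)*(k^2 - 3*k - 10) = k*(k - 5)*(k - 3)*(k + 3)*(k + 2)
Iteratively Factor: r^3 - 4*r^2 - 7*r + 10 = (r + 2)*(r^2 - 6*r + 5) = (r - 1)*(r + 2)*(r - 5)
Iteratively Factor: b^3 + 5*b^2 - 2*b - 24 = (b + 3)*(b^2 + 2*b - 8) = (b + 3)*(b + 4)*(b - 2)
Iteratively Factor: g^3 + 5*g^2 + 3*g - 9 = (g - 1)*(g^2 + 6*g + 9) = (g - 1)*(g + 3)*(g + 3)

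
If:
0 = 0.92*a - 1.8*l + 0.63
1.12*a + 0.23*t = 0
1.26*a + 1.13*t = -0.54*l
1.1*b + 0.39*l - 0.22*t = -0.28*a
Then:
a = 0.05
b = -0.19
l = 0.37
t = -0.23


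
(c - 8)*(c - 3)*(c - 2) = c^3 - 13*c^2 + 46*c - 48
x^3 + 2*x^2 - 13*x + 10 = (x - 2)*(x - 1)*(x + 5)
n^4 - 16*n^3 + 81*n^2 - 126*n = n*(n - 7)*(n - 6)*(n - 3)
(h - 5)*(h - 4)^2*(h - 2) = h^4 - 15*h^3 + 82*h^2 - 192*h + 160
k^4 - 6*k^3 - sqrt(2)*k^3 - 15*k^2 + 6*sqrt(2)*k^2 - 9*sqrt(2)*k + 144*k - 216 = (k - 3)^2*(k - 4*sqrt(2))*(k + 3*sqrt(2))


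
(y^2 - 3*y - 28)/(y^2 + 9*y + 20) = (y - 7)/(y + 5)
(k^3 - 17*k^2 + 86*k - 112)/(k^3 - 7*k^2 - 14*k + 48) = (k - 7)/(k + 3)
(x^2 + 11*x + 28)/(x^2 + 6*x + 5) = (x^2 + 11*x + 28)/(x^2 + 6*x + 5)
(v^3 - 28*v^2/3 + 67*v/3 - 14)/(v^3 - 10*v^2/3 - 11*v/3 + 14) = (v^2 - 7*v + 6)/(v^2 - v - 6)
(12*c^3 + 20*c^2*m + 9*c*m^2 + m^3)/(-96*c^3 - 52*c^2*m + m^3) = (-c - m)/(8*c - m)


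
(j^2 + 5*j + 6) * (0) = 0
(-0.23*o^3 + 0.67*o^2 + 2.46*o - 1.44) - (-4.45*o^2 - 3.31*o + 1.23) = -0.23*o^3 + 5.12*o^2 + 5.77*o - 2.67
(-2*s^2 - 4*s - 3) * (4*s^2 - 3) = -8*s^4 - 16*s^3 - 6*s^2 + 12*s + 9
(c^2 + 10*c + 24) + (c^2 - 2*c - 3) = 2*c^2 + 8*c + 21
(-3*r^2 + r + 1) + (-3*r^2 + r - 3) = -6*r^2 + 2*r - 2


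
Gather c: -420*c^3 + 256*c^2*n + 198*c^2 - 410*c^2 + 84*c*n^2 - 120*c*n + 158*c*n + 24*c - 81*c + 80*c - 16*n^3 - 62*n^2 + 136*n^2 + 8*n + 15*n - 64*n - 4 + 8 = -420*c^3 + c^2*(256*n - 212) + c*(84*n^2 + 38*n + 23) - 16*n^3 + 74*n^2 - 41*n + 4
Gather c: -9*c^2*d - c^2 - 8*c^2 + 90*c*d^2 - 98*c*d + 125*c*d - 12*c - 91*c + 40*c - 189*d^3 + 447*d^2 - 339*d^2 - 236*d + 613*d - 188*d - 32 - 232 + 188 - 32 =c^2*(-9*d - 9) + c*(90*d^2 + 27*d - 63) - 189*d^3 + 108*d^2 + 189*d - 108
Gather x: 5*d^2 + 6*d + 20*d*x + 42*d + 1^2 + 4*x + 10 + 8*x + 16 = 5*d^2 + 48*d + x*(20*d + 12) + 27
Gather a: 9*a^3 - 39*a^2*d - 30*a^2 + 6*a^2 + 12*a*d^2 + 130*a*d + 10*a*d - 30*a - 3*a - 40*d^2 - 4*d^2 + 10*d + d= 9*a^3 + a^2*(-39*d - 24) + a*(12*d^2 + 140*d - 33) - 44*d^2 + 11*d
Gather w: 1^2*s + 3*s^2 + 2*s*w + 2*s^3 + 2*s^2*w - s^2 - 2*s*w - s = 2*s^3 + 2*s^2*w + 2*s^2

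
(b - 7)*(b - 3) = b^2 - 10*b + 21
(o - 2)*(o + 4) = o^2 + 2*o - 8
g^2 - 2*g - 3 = (g - 3)*(g + 1)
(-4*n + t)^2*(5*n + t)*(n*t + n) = 80*n^4*t + 80*n^4 - 24*n^3*t^2 - 24*n^3*t - 3*n^2*t^3 - 3*n^2*t^2 + n*t^4 + n*t^3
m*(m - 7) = m^2 - 7*m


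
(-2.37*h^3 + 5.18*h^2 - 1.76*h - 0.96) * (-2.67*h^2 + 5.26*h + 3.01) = 6.3279*h^5 - 26.2968*h^4 + 24.8123*h^3 + 8.8974*h^2 - 10.3472*h - 2.8896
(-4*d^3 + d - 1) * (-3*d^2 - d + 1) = 12*d^5 + 4*d^4 - 7*d^3 + 2*d^2 + 2*d - 1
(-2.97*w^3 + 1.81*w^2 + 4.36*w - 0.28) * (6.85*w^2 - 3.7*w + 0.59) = -20.3445*w^5 + 23.3875*w^4 + 21.4167*w^3 - 16.9821*w^2 + 3.6084*w - 0.1652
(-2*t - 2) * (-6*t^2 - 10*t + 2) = 12*t^3 + 32*t^2 + 16*t - 4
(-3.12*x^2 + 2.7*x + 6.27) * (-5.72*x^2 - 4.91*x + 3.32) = 17.8464*x^4 - 0.1248*x^3 - 59.4798*x^2 - 21.8217*x + 20.8164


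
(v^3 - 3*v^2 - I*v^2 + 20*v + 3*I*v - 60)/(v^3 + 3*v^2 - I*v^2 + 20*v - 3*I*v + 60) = (v - 3)/(v + 3)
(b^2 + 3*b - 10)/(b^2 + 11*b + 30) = (b - 2)/(b + 6)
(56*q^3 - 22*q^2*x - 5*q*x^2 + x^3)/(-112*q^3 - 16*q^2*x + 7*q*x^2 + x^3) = (14*q^2 - 9*q*x + x^2)/(-28*q^2 + 3*q*x + x^2)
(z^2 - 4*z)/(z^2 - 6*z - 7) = z*(4 - z)/(-z^2 + 6*z + 7)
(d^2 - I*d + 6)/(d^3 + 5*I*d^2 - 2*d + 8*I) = (d - 3*I)/(d^2 + 3*I*d + 4)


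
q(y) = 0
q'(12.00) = 0.00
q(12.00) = 0.00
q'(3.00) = 0.00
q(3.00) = 0.00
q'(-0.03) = 0.00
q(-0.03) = 0.00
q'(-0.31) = 0.00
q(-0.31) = 0.00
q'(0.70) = 0.00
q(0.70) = 0.00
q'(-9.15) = 0.00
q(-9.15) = 0.00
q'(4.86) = 0.00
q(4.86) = 0.00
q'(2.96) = 0.00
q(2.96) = 0.00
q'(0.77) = 0.00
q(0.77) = 0.00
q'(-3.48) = 0.00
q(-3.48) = 0.00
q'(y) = 0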